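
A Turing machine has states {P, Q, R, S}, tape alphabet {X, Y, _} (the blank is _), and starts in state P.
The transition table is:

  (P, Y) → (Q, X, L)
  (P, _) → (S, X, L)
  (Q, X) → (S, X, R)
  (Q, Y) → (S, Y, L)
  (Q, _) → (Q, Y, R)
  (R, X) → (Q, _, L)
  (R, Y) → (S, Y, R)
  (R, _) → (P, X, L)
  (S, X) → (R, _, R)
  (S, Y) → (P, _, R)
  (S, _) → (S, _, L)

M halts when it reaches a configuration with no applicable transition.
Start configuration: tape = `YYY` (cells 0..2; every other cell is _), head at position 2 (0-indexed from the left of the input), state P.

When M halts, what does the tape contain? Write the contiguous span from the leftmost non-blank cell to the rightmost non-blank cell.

YY_XX

state=P head=2 tape=YY[Y]__   (P,Y)→(Q,X,L)
state=Q head=1 tape=Y[Y]X__   (Q,Y)→(S,Y,L)
state=S head=0 tape=[Y]YX__   (S,Y)→(P,_,R)
state=P head=1 tape=_[Y]X__   (P,Y)→(Q,X,L)
state=Q head=0 tape=[_]XX__   (Q,_)→(Q,Y,R)
state=Q head=1 tape=Y[X]X__   (Q,X)→(S,X,R)
state=S head=2 tape=YX[X]__   (S,X)→(R,_,R)
state=R head=3 tape=YX_[_]_   (R,_)→(P,X,L)
state=P head=2 tape=YX[_]X_   (P,_)→(S,X,L)
state=S head=1 tape=Y[X]XX_   (S,X)→(R,_,R)
state=R head=2 tape=Y_[X]X_   (R,X)→(Q,_,L)
state=Q head=1 tape=Y[_]_X_   (Q,_)→(Q,Y,R)
state=Q head=2 tape=YY[_]X_   (Q,_)→(Q,Y,R)
state=Q head=3 tape=YYY[X]_   (Q,X)→(S,X,R)
state=S head=4 tape=YYYX[_]   (S,_)→(S,_,L)
state=S head=3 tape=YYY[X]_   (S,X)→(R,_,R)
state=R head=4 tape=YYY_[_]   (R,_)→(P,X,L)
state=P head=3 tape=YYY[_]X   (P,_)→(S,X,L)
state=S head=2 tape=YY[Y]XX   (S,Y)→(P,_,R)
state=P head=3 tape=YY_[X]X
The non-blank tape span at halt is YY_XX.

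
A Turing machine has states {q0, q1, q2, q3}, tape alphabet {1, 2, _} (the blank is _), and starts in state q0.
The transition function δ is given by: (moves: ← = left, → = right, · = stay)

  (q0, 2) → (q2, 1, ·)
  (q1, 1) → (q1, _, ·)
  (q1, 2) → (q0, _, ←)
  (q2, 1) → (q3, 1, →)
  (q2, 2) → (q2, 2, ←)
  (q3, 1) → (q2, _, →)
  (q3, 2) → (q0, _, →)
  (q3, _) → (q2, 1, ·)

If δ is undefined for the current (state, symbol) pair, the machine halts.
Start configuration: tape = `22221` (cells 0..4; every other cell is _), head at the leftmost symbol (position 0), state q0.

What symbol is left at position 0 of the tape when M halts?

state=q0 head=0 tape=[2]2221   (q0,2)→(q2,1,·)
state=q2 head=0 tape=[1]2221   (q2,1)→(q3,1,→)
state=q3 head=1 tape=1[2]221   (q3,2)→(q0,_,→)
state=q0 head=2 tape=1_[2]21   (q0,2)→(q2,1,·)
state=q2 head=2 tape=1_[1]21   (q2,1)→(q3,1,→)
state=q3 head=3 tape=1_1[2]1   (q3,2)→(q0,_,→)
state=q0 head=4 tape=1_1_[1]
Cell 0 holds 1 when M halts.

1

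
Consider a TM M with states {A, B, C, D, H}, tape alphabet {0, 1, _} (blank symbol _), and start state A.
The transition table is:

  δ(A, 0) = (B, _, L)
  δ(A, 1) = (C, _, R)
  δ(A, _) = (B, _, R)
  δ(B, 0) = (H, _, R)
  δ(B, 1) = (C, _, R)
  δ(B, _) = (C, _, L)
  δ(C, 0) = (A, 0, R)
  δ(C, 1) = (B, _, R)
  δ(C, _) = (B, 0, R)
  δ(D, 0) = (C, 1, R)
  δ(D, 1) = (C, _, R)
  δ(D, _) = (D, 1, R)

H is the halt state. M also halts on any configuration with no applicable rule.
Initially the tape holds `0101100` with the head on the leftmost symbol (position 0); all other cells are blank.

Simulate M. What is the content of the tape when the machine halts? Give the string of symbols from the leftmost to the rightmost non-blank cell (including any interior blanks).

state=A head=0 tape=__[0]101100   (A,0)→(B,_,L)
state=B head=-1 tape=_[_]_101100   (B,_)→(C,_,L)
state=C head=-2 tape=[_]__101100   (C,_)→(B,0,R)
state=B head=-1 tape=0[_]_101100   (B,_)→(C,_,L)
state=C head=-2 tape=[0]__101100   (C,0)→(A,0,R)
state=A head=-1 tape=0[_]_101100   (A,_)→(B,_,R)
state=B head=0 tape=0_[_]101100   (B,_)→(C,_,L)
state=C head=-1 tape=0[_]_101100   (C,_)→(B,0,R)
state=B head=0 tape=00[_]101100   (B,_)→(C,_,L)
state=C head=-1 tape=0[0]_101100   (C,0)→(A,0,R)
state=A head=0 tape=00[_]101100   (A,_)→(B,_,R)
state=B head=1 tape=00_[1]01100   (B,1)→(C,_,R)
state=C head=2 tape=00__[0]1100   (C,0)→(A,0,R)
state=A head=3 tape=00__0[1]100   (A,1)→(C,_,R)
state=C head=4 tape=00__0_[1]00   (C,1)→(B,_,R)
state=B head=5 tape=00__0__[0]0   (B,0)→(H,_,R)
state=H head=6 tape=00__0___[0]
The non-blank tape span at halt is 00__0___0.

00__0___0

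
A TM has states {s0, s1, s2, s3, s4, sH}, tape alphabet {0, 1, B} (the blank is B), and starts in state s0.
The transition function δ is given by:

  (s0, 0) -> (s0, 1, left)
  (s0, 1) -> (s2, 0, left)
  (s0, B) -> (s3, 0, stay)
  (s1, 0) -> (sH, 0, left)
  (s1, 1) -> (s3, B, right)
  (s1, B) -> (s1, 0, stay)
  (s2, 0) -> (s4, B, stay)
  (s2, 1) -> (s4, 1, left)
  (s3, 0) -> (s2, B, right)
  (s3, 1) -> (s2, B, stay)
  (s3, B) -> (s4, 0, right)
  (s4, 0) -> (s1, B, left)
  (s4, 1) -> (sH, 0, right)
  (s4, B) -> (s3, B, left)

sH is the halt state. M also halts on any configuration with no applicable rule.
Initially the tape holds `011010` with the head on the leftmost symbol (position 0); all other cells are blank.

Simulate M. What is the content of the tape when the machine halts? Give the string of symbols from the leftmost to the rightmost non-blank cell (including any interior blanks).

state=s0 head=0 tape=BB[0]11010   (s0,0)→(s0,1,left)
state=s0 head=-1 tape=B[B]111010   (s0,B)→(s3,0,stay)
state=s3 head=-1 tape=B[0]111010   (s3,0)→(s2,B,right)
state=s2 head=0 tape=BB[1]11010   (s2,1)→(s4,1,left)
state=s4 head=-1 tape=B[B]111010   (s4,B)→(s3,B,left)
state=s3 head=-2 tape=[B]B111010   (s3,B)→(s4,0,right)
state=s4 head=-1 tape=0[B]111010   (s4,B)→(s3,B,left)
state=s3 head=-2 tape=[0]B111010   (s3,0)→(s2,B,right)
state=s2 head=-1 tape=B[B]111010
The non-blank tape span at halt is 111010.

111010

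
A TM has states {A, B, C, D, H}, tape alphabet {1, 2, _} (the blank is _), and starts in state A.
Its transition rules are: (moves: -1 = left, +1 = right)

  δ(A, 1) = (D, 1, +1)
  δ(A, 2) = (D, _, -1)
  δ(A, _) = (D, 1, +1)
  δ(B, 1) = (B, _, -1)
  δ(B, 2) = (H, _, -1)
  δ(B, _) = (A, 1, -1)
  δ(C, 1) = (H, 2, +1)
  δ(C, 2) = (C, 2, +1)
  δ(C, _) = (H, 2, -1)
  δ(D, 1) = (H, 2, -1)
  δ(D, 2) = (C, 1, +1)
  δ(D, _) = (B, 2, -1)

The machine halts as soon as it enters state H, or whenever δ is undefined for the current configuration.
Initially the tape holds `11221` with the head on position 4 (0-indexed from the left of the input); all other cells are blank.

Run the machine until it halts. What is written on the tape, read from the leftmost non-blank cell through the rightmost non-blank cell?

A | 1122[1]_   read 1 → write 1, move +1, go to D
D | 11221[_]   read _ → write 2, move -1, go to B
B | 1122[1]2   read 1 → write _, move -1, go to B
B | 112[2]_2   read 2 → write _, move -1, go to H
H | 11[2]__2
The non-blank tape span at halt is 112__2.

112__2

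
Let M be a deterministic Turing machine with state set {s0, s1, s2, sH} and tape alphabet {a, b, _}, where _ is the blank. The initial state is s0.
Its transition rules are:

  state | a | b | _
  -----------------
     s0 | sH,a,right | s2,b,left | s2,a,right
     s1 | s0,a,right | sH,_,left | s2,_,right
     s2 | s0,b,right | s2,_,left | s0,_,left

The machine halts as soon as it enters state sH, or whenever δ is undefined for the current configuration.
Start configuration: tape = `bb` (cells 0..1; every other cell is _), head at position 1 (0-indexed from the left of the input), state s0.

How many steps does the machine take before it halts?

state=s0 head=1 tape=__b[b]   (s0,b)→(s2,b,left)
state=s2 head=0 tape=__[b]b   (s2,b)→(s2,_,left)
state=s2 head=-1 tape=_[_]_b   (s2,_)→(s0,_,left)
state=s0 head=-2 tape=[_]__b   (s0,_)→(s2,a,right)
state=s2 head=-1 tape=a[_]_b   (s2,_)→(s0,_,left)
state=s0 head=-2 tape=[a]__b   (s0,a)→(sH,a,right)
state=sH head=-1 tape=a[_]_b
M halts after 6 transitions.

6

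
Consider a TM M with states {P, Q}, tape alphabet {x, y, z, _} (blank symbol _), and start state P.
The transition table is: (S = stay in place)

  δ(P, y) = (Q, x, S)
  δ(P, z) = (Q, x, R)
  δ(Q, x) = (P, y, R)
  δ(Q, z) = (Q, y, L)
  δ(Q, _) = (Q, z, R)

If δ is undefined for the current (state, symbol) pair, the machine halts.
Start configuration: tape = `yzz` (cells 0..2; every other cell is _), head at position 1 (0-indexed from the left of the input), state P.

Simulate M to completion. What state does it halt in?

state=P head=1 tape=y[z]z_   (P,z)→(Q,x,R)
state=Q head=2 tape=yx[z]_   (Q,z)→(Q,y,L)
state=Q head=1 tape=y[x]y_   (Q,x)→(P,y,R)
state=P head=2 tape=yy[y]_   (P,y)→(Q,x,S)
state=Q head=2 tape=yy[x]_   (Q,x)→(P,y,R)
state=P head=3 tape=yyy[_]
No transition is defined for (P, _); M halts in state P.

P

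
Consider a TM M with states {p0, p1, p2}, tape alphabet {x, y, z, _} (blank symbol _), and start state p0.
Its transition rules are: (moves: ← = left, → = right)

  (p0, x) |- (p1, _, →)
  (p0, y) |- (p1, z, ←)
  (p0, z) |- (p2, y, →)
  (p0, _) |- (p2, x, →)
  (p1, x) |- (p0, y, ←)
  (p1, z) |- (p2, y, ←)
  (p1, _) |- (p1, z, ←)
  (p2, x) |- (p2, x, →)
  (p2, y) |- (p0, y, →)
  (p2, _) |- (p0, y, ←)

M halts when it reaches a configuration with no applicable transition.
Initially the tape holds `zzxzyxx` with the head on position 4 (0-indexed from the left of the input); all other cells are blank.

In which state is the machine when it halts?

p1

state=p0 head=4 tape=zzxz[y]xx_   (p0,y)→(p1,z,←)
state=p1 head=3 tape=zzx[z]zxx_   (p1,z)→(p2,y,←)
state=p2 head=2 tape=zz[x]yzxx_   (p2,x)→(p2,x,→)
state=p2 head=3 tape=zzx[y]zxx_   (p2,y)→(p0,y,→)
state=p0 head=4 tape=zzxy[z]xx_   (p0,z)→(p2,y,→)
state=p2 head=5 tape=zzxyy[x]x_   (p2,x)→(p2,x,→)
state=p2 head=6 tape=zzxyyx[x]_   (p2,x)→(p2,x,→)
state=p2 head=7 tape=zzxyyxx[_]   (p2,_)→(p0,y,←)
state=p0 head=6 tape=zzxyyx[x]y   (p0,x)→(p1,_,→)
state=p1 head=7 tape=zzxyyx_[y]
No transition is defined for (p1, y); M halts in state p1.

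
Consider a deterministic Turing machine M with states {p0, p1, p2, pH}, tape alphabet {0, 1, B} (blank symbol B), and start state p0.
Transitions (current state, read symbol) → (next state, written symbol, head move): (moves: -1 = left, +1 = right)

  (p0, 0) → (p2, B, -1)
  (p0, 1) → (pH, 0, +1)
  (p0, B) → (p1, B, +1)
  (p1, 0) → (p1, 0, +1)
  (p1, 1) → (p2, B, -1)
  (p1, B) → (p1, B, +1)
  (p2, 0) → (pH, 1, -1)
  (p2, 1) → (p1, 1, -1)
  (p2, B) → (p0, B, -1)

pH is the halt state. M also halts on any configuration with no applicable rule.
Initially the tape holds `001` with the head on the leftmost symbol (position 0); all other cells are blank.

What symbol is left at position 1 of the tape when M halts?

1

p0 | BB[0]01   read 0 → write B, move -1, go to p2
p2 | B[B]B01   read B → write B, move -1, go to p0
p0 | [B]BB01   read B → write B, move +1, go to p1
p1 | B[B]B01   read B → write B, move +1, go to p1
p1 | BB[B]01   read B → write B, move +1, go to p1
p1 | BBB[0]1   read 0 → write 0, move +1, go to p1
p1 | BBB0[1]   read 1 → write B, move -1, go to p2
p2 | BBB[0]B   read 0 → write 1, move -1, go to pH
pH | BB[B]1B
Cell 1 holds 1 when M halts.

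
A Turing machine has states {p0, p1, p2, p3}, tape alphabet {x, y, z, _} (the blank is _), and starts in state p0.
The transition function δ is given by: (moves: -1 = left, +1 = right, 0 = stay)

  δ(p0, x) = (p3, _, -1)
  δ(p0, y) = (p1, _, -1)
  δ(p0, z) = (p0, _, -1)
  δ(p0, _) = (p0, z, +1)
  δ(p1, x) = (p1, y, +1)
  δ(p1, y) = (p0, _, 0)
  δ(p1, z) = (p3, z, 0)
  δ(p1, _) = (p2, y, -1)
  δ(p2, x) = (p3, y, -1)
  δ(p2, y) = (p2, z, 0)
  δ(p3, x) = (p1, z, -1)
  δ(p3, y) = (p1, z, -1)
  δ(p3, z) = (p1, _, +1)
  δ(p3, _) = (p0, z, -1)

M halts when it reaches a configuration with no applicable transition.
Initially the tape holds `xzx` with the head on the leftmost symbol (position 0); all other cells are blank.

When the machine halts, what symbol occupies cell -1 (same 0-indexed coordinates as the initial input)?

state=p0 head=0 tape=____[x]zx   (p0,x)→(p3,_,-1)
state=p3 head=-1 tape=___[_]_zx   (p3,_)→(p0,z,-1)
state=p0 head=-2 tape=__[_]z_zx   (p0,_)→(p0,z,+1)
state=p0 head=-1 tape=__z[z]_zx   (p0,z)→(p0,_,-1)
state=p0 head=-2 tape=__[z]__zx   (p0,z)→(p0,_,-1)
state=p0 head=-3 tape=_[_]___zx   (p0,_)→(p0,z,+1)
state=p0 head=-2 tape=_z[_]__zx   (p0,_)→(p0,z,+1)
state=p0 head=-1 tape=_zz[_]_zx   (p0,_)→(p0,z,+1)
state=p0 head=0 tape=_zzz[_]zx   (p0,_)→(p0,z,+1)
state=p0 head=1 tape=_zzzz[z]x   (p0,z)→(p0,_,-1)
state=p0 head=0 tape=_zzz[z]_x   (p0,z)→(p0,_,-1)
state=p0 head=-1 tape=_zz[z]__x   (p0,z)→(p0,_,-1)
state=p0 head=-2 tape=_z[z]___x   (p0,z)→(p0,_,-1)
state=p0 head=-3 tape=_[z]____x   (p0,z)→(p0,_,-1)
state=p0 head=-4 tape=[_]_____x   (p0,_)→(p0,z,+1)
state=p0 head=-3 tape=z[_]____x   (p0,_)→(p0,z,+1)
state=p0 head=-2 tape=zz[_]___x   (p0,_)→(p0,z,+1)
state=p0 head=-1 tape=zzz[_]__x   (p0,_)→(p0,z,+1)
state=p0 head=0 tape=zzzz[_]_x   (p0,_)→(p0,z,+1)
state=p0 head=1 tape=zzzzz[_]x   (p0,_)→(p0,z,+1)
state=p0 head=2 tape=zzzzzz[x]   (p0,x)→(p3,_,-1)
state=p3 head=1 tape=zzzzz[z]_   (p3,z)→(p1,_,+1)
state=p1 head=2 tape=zzzzz_[_]   (p1,_)→(p2,y,-1)
state=p2 head=1 tape=zzzzz[_]y
Cell -1 holds z when M halts.

z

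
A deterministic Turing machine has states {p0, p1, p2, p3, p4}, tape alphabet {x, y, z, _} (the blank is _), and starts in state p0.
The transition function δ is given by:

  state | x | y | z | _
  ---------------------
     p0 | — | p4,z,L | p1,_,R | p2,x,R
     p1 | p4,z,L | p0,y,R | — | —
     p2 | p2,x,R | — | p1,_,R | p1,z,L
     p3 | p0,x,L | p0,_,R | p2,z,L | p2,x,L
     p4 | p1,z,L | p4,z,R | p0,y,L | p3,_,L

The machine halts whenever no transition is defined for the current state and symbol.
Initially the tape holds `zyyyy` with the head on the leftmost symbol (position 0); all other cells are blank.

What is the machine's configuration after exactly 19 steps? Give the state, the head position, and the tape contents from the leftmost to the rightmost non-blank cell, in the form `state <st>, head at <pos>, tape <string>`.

state p1, head at 5, tape yxz

p0 | [z]yyyy__   read z → write _, move R, go to p1
p1 | _[y]yyy__   read y → write y, move R, go to p0
p0 | _y[y]yy__   read y → write z, move L, go to p4
p4 | _[y]zyy__   read y → write z, move R, go to p4
p4 | _z[z]yy__   read z → write y, move L, go to p0
p0 | _[z]yyy__   read z → write _, move R, go to p1
p1 | __[y]yy__   read y → write y, move R, go to p0
p0 | __y[y]y__   read y → write z, move L, go to p4
p4 | __[y]zy__   read y → write z, move R, go to p4
p4 | __z[z]y__   read z → write y, move L, go to p0
p0 | __[z]yy__   read z → write _, move R, go to p1
p1 | ___[y]y__   read y → write y, move R, go to p0
p0 | ___y[y]__   read y → write z, move L, go to p4
p4 | ___[y]z__   read y → write z, move R, go to p4
p4 | ___z[z]__   read z → write y, move L, go to p0
p0 | ___[z]y__   read z → write _, move R, go to p1
p1 | ____[y]__   read y → write y, move R, go to p0
p0 | ____y[_]_   read _ → write x, move R, go to p2
p2 | ____yx[_]   read _ → write z, move L, go to p1
p1 | ____y[x]z
After 19 steps: state p1, head at 5, tape yxz.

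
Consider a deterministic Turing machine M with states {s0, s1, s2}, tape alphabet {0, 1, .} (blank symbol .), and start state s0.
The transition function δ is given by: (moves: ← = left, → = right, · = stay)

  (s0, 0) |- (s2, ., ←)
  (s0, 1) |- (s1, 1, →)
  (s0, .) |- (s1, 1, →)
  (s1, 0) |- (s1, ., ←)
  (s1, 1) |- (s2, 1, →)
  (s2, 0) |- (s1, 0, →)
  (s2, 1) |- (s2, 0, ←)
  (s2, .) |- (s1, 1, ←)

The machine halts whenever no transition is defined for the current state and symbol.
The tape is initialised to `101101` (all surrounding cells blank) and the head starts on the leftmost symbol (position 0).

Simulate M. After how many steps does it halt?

state=s0 head=0 tape=..[1]01101   (s0,1)→(s1,1,→)
state=s1 head=1 tape=..1[0]1101   (s1,0)→(s1,.,←)
state=s1 head=0 tape=..[1].1101   (s1,1)→(s2,1,→)
state=s2 head=1 tape=..1[.]1101   (s2,.)→(s1,1,←)
state=s1 head=0 tape=..[1]11101   (s1,1)→(s2,1,→)
state=s2 head=1 tape=..1[1]1101   (s2,1)→(s2,0,←)
state=s2 head=0 tape=..[1]01101   (s2,1)→(s2,0,←)
state=s2 head=-1 tape=.[.]001101   (s2,.)→(s1,1,←)
state=s1 head=-2 tape=[.]1001101
M halts after 8 transitions.

8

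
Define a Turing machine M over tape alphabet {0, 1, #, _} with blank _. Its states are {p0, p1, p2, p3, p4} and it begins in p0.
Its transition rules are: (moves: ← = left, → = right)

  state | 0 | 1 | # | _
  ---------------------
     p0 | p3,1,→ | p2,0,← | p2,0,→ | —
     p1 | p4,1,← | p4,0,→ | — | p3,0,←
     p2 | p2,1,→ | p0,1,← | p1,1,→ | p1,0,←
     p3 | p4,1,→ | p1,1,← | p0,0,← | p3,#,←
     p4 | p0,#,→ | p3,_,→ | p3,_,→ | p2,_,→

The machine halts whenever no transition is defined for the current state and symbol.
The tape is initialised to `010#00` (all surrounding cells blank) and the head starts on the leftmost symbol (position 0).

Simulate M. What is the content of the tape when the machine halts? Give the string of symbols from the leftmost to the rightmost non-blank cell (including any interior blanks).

0_1_1#

p0 | [0]10#00_   read 0 → write 1, move →, go to p3
p3 | 1[1]0#00_   read 1 → write 1, move ←, go to p1
p1 | [1]10#00_   read 1 → write 0, move →, go to p4
p4 | 0[1]0#00_   read 1 → write _, move →, go to p3
p3 | 0_[0]#00_   read 0 → write 1, move →, go to p4
p4 | 0_1[#]00_   read # → write _, move →, go to p3
p3 | 0_1_[0]0_   read 0 → write 1, move →, go to p4
p4 | 0_1_1[0]_   read 0 → write #, move →, go to p0
p0 | 0_1_1#[_]
The non-blank tape span at halt is 0_1_1#.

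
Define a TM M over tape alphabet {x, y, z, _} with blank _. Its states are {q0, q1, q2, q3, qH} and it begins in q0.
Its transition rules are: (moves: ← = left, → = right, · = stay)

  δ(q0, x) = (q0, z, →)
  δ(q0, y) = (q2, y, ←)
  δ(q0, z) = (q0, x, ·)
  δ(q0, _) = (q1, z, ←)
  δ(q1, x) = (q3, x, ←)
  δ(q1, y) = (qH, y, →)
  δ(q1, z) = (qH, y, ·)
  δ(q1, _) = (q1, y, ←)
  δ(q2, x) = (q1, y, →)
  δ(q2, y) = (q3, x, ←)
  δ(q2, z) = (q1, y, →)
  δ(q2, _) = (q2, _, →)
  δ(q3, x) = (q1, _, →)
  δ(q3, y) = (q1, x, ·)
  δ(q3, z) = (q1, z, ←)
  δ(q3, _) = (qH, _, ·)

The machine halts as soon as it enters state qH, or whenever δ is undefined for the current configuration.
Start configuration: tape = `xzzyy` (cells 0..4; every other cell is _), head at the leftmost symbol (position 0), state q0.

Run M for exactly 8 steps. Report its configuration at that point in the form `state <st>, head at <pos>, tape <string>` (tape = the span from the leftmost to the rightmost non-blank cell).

state qH, head at 4, tape zzyyy

state=q0 head=0 tape=[x]zzyy   (q0,x)→(q0,z,→)
state=q0 head=1 tape=z[z]zyy   (q0,z)→(q0,x,·)
state=q0 head=1 tape=z[x]zyy   (q0,x)→(q0,z,→)
state=q0 head=2 tape=zz[z]yy   (q0,z)→(q0,x,·)
state=q0 head=2 tape=zz[x]yy   (q0,x)→(q0,z,→)
state=q0 head=3 tape=zzz[y]y   (q0,y)→(q2,y,←)
state=q2 head=2 tape=zz[z]yy   (q2,z)→(q1,y,→)
state=q1 head=3 tape=zzy[y]y   (q1,y)→(qH,y,→)
state=qH head=4 tape=zzyy[y]
After 8 steps: state qH, head at 4, tape zzyyy.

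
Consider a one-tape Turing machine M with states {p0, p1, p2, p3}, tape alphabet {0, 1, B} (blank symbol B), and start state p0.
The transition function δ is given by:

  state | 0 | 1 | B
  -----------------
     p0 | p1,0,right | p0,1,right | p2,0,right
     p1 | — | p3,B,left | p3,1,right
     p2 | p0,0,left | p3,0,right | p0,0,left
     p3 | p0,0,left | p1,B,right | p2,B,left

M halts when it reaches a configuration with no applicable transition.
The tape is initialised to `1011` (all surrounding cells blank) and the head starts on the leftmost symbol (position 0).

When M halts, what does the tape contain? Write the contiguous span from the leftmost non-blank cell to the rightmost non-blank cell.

p0 | [1]011BB   read 1 → write 1, move right, go to p0
p0 | 1[0]11BB   read 0 → write 0, move right, go to p1
p1 | 10[1]1BB   read 1 → write B, move left, go to p3
p3 | 1[0]B1BB   read 0 → write 0, move left, go to p0
p0 | [1]0B1BB   read 1 → write 1, move right, go to p0
p0 | 1[0]B1BB   read 0 → write 0, move right, go to p1
p1 | 10[B]1BB   read B → write 1, move right, go to p3
p3 | 101[1]BB   read 1 → write B, move right, go to p1
p1 | 101B[B]B   read B → write 1, move right, go to p3
p3 | 101B1[B]   read B → write B, move left, go to p2
p2 | 101B[1]B   read 1 → write 0, move right, go to p3
p3 | 101B0[B]   read B → write B, move left, go to p2
p2 | 101B[0]B   read 0 → write 0, move left, go to p0
p0 | 101[B]0B   read B → write 0, move right, go to p2
p2 | 1010[0]B   read 0 → write 0, move left, go to p0
p0 | 101[0]0B   read 0 → write 0, move right, go to p1
p1 | 1010[0]B
The non-blank tape span at halt is 10100.

10100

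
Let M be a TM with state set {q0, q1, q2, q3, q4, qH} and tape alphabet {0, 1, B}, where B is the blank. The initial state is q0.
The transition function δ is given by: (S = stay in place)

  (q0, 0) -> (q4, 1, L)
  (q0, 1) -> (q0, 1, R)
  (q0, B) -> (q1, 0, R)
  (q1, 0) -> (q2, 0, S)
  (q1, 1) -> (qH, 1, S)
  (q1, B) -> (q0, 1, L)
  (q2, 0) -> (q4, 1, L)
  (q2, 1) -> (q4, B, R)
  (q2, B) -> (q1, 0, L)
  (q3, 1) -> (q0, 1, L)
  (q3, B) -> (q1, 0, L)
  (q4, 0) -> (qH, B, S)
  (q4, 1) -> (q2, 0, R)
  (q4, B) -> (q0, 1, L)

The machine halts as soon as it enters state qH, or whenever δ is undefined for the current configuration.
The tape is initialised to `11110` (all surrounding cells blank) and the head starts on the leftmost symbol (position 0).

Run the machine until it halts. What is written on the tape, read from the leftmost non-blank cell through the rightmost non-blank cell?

state=q0 head=0 tape=[1]1110B   (q0,1)→(q0,1,R)
state=q0 head=1 tape=1[1]110B   (q0,1)→(q0,1,R)
state=q0 head=2 tape=11[1]10B   (q0,1)→(q0,1,R)
state=q0 head=3 tape=111[1]0B   (q0,1)→(q0,1,R)
state=q0 head=4 tape=1111[0]B   (q0,0)→(q4,1,L)
state=q4 head=3 tape=111[1]1B   (q4,1)→(q2,0,R)
state=q2 head=4 tape=1110[1]B   (q2,1)→(q4,B,R)
state=q4 head=5 tape=1110B[B]   (q4,B)→(q0,1,L)
state=q0 head=4 tape=1110[B]1   (q0,B)→(q1,0,R)
state=q1 head=5 tape=11100[1]   (q1,1)→(qH,1,S)
state=qH head=5 tape=11100[1]
The non-blank tape span at halt is 111001.

111001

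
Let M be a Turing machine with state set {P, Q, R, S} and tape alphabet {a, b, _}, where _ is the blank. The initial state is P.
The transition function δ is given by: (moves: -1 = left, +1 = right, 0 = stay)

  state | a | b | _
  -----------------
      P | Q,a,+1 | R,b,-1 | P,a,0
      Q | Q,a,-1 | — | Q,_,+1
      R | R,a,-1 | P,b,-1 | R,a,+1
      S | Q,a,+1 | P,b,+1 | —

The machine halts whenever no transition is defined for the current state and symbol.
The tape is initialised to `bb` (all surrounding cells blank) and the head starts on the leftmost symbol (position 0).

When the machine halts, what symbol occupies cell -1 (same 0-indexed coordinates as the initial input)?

state=P head=0 tape=_[b]b   (P,b)→(R,b,-1)
state=R head=-1 tape=[_]bb   (R,_)→(R,a,+1)
state=R head=0 tape=a[b]b   (R,b)→(P,b,-1)
state=P head=-1 tape=[a]bb   (P,a)→(Q,a,+1)
state=Q head=0 tape=a[b]b
Cell -1 holds a when M halts.

a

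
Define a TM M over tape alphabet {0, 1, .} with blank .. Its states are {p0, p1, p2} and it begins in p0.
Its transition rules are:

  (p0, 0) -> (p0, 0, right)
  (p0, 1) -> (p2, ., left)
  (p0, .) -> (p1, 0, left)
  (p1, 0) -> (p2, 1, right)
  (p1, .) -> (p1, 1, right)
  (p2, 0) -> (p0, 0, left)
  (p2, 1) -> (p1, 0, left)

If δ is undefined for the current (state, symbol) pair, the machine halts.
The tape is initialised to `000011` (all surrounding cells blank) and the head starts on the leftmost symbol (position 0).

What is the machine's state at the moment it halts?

state=p0 head=0 tape=...[0]00011   (p0,0)→(p0,0,right)
state=p0 head=1 tape=...0[0]0011   (p0,0)→(p0,0,right)
state=p0 head=2 tape=...00[0]011   (p0,0)→(p0,0,right)
state=p0 head=3 tape=...000[0]11   (p0,0)→(p0,0,right)
state=p0 head=4 tape=...0000[1]1   (p0,1)→(p2,.,left)
state=p2 head=3 tape=...000[0].1   (p2,0)→(p0,0,left)
state=p0 head=2 tape=...00[0]0.1   (p0,0)→(p0,0,right)
state=p0 head=3 tape=...000[0].1   (p0,0)→(p0,0,right)
state=p0 head=4 tape=...0000[.]1   (p0,.)→(p1,0,left)
state=p1 head=3 tape=...000[0]01   (p1,0)→(p2,1,right)
state=p2 head=4 tape=...0001[0]1   (p2,0)→(p0,0,left)
state=p0 head=3 tape=...000[1]01   (p0,1)→(p2,.,left)
state=p2 head=2 tape=...00[0].01   (p2,0)→(p0,0,left)
state=p0 head=1 tape=...0[0]0.01   (p0,0)→(p0,0,right)
state=p0 head=2 tape=...00[0].01   (p0,0)→(p0,0,right)
state=p0 head=3 tape=...000[.]01   (p0,.)→(p1,0,left)
state=p1 head=2 tape=...00[0]001   (p1,0)→(p2,1,right)
state=p2 head=3 tape=...001[0]01   (p2,0)→(p0,0,left)
state=p0 head=2 tape=...00[1]001   (p0,1)→(p2,.,left)
state=p2 head=1 tape=...0[0].001   (p2,0)→(p0,0,left)
state=p0 head=0 tape=...[0]0.001   (p0,0)→(p0,0,right)
state=p0 head=1 tape=...0[0].001   (p0,0)→(p0,0,right)
state=p0 head=2 tape=...00[.]001   (p0,.)→(p1,0,left)
state=p1 head=1 tape=...0[0]0001   (p1,0)→(p2,1,right)
state=p2 head=2 tape=...01[0]001   (p2,0)→(p0,0,left)
state=p0 head=1 tape=...0[1]0001   (p0,1)→(p2,.,left)
state=p2 head=0 tape=...[0].0001   (p2,0)→(p0,0,left)
state=p0 head=-1 tape=..[.]0.0001   (p0,.)→(p1,0,left)
state=p1 head=-2 tape=.[.]00.0001   (p1,.)→(p1,1,right)
state=p1 head=-1 tape=.1[0]0.0001   (p1,0)→(p2,1,right)
state=p2 head=0 tape=.11[0].0001   (p2,0)→(p0,0,left)
state=p0 head=-1 tape=.1[1]0.0001   (p0,1)→(p2,.,left)
state=p2 head=-2 tape=.[1].0.0001   (p2,1)→(p1,0,left)
state=p1 head=-3 tape=[.]0.0.0001   (p1,.)→(p1,1,right)
state=p1 head=-2 tape=1[0].0.0001   (p1,0)→(p2,1,right)
state=p2 head=-1 tape=11[.]0.0001
No transition is defined for (p2, .); M halts in state p2.

p2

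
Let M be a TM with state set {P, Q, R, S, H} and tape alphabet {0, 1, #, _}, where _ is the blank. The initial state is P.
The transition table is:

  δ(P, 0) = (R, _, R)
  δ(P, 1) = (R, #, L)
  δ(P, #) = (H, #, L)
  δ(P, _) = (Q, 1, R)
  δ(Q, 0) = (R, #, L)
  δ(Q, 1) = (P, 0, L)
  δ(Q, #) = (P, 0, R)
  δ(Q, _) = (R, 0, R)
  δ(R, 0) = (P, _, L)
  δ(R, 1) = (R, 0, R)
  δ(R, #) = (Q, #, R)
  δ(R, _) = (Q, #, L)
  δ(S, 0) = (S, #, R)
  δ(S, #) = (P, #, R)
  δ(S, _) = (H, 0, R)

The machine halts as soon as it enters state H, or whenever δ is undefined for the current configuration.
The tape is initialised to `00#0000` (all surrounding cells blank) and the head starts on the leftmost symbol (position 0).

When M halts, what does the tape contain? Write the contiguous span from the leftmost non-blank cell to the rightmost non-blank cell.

state=P head=0 tape=[0]0#0000__   (P,0)→(R,_,R)
state=R head=1 tape=_[0]#0000__   (R,0)→(P,_,L)
state=P head=0 tape=[_]_#0000__   (P,_)→(Q,1,R)
state=Q head=1 tape=1[_]#0000__   (Q,_)→(R,0,R)
state=R head=2 tape=10[#]0000__   (R,#)→(Q,#,R)
state=Q head=3 tape=10#[0]000__   (Q,0)→(R,#,L)
state=R head=2 tape=10[#]#000__   (R,#)→(Q,#,R)
state=Q head=3 tape=10#[#]000__   (Q,#)→(P,0,R)
state=P head=4 tape=10#0[0]00__   (P,0)→(R,_,R)
state=R head=5 tape=10#0_[0]0__   (R,0)→(P,_,L)
state=P head=4 tape=10#0[_]_0__   (P,_)→(Q,1,R)
state=Q head=5 tape=10#01[_]0__   (Q,_)→(R,0,R)
state=R head=6 tape=10#010[0]__   (R,0)→(P,_,L)
state=P head=5 tape=10#01[0]___   (P,0)→(R,_,R)
state=R head=6 tape=10#01_[_]__   (R,_)→(Q,#,L)
state=Q head=5 tape=10#01[_]#__   (Q,_)→(R,0,R)
state=R head=6 tape=10#010[#]__   (R,#)→(Q,#,R)
state=Q head=7 tape=10#010#[_]_   (Q,_)→(R,0,R)
state=R head=8 tape=10#010#0[_]   (R,_)→(Q,#,L)
state=Q head=7 tape=10#010#[0]#   (Q,0)→(R,#,L)
state=R head=6 tape=10#010[#]##   (R,#)→(Q,#,R)
state=Q head=7 tape=10#010#[#]#   (Q,#)→(P,0,R)
state=P head=8 tape=10#010#0[#]   (P,#)→(H,#,L)
state=H head=7 tape=10#010#[0]#
The non-blank tape span at halt is 10#010#0#.

10#010#0#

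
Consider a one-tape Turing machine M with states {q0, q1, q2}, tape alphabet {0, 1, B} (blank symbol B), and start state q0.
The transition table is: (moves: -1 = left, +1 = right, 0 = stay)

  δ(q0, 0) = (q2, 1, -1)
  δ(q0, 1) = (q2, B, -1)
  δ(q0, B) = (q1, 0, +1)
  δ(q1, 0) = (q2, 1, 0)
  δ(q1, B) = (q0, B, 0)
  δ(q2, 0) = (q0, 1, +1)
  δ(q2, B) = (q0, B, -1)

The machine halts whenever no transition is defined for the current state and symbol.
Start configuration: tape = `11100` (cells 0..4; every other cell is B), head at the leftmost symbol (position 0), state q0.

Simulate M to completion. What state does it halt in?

q1

state=q0 head=0 tape=BB[1]1100   (q0,1)→(q2,B,-1)
state=q2 head=-1 tape=B[B]B1100   (q2,B)→(q0,B,-1)
state=q0 head=-2 tape=[B]BB1100   (q0,B)→(q1,0,+1)
state=q1 head=-1 tape=0[B]B1100   (q1,B)→(q0,B,0)
state=q0 head=-1 tape=0[B]B1100   (q0,B)→(q1,0,+1)
state=q1 head=0 tape=00[B]1100   (q1,B)→(q0,B,0)
state=q0 head=0 tape=00[B]1100   (q0,B)→(q1,0,+1)
state=q1 head=1 tape=000[1]100
No transition is defined for (q1, 1); M halts in state q1.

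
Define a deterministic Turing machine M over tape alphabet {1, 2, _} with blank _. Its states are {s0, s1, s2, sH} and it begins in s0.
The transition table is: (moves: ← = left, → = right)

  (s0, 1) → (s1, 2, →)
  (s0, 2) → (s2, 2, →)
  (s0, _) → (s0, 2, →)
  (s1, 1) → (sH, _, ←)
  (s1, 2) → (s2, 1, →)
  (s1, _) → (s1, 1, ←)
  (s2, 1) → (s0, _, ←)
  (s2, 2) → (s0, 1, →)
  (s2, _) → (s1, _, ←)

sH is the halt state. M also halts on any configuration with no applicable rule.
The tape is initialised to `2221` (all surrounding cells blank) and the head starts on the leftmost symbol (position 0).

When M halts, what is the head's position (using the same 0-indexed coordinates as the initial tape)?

1

s0 | [2]221   read 2 → write 2, move →, go to s2
s2 | 2[2]21   read 2 → write 1, move →, go to s0
s0 | 21[2]1   read 2 → write 2, move →, go to s2
s2 | 212[1]   read 1 → write _, move ←, go to s0
s0 | 21[2]_   read 2 → write 2, move →, go to s2
s2 | 212[_]   read _ → write _, move ←, go to s1
s1 | 21[2]_   read 2 → write 1, move →, go to s2
s2 | 211[_]   read _ → write _, move ←, go to s1
s1 | 21[1]_   read 1 → write _, move ←, go to sH
sH | 2[1]__
At halt the head is at cell 1.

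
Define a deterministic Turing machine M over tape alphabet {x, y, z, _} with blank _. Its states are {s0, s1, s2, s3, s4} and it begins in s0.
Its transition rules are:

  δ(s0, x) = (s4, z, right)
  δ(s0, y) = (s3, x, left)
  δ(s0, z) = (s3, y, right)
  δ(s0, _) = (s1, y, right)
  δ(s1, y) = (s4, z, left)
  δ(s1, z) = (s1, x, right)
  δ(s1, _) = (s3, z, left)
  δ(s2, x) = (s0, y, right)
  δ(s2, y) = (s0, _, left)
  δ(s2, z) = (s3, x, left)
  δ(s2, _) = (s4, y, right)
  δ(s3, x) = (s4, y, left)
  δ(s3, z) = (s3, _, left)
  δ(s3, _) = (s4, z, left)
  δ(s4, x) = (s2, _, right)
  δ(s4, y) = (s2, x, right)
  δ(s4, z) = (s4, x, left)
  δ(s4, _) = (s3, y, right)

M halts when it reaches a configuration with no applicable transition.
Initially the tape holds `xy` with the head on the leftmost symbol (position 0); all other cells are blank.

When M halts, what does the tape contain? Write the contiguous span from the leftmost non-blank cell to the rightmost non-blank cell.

z_yzxyyz

state=s0 head=0 tape=[x]y______   (s0,x)→(s4,z,right)
state=s4 head=1 tape=z[y]______   (s4,y)→(s2,x,right)
state=s2 head=2 tape=zx[_]_____   (s2,_)→(s4,y,right)
state=s4 head=3 tape=zxy[_]____   (s4,_)→(s3,y,right)
state=s3 head=4 tape=zxyy[_]___   (s3,_)→(s4,z,left)
state=s4 head=3 tape=zxy[y]z___   (s4,y)→(s2,x,right)
state=s2 head=4 tape=zxyx[z]___   (s2,z)→(s3,x,left)
state=s3 head=3 tape=zxy[x]x___   (s3,x)→(s4,y,left)
state=s4 head=2 tape=zx[y]yx___   (s4,y)→(s2,x,right)
state=s2 head=3 tape=zxx[y]x___   (s2,y)→(s0,_,left)
state=s0 head=2 tape=zx[x]_x___   (s0,x)→(s4,z,right)
state=s4 head=3 tape=zxz[_]x___   (s4,_)→(s3,y,right)
state=s3 head=4 tape=zxzy[x]___   (s3,x)→(s4,y,left)
state=s4 head=3 tape=zxz[y]y___   (s4,y)→(s2,x,right)
state=s2 head=4 tape=zxzx[y]___   (s2,y)→(s0,_,left)
state=s0 head=3 tape=zxz[x]____   (s0,x)→(s4,z,right)
state=s4 head=4 tape=zxzz[_]___   (s4,_)→(s3,y,right)
state=s3 head=5 tape=zxzzy[_]__   (s3,_)→(s4,z,left)
state=s4 head=4 tape=zxzz[y]z__   (s4,y)→(s2,x,right)
state=s2 head=5 tape=zxzzx[z]__   (s2,z)→(s3,x,left)
state=s3 head=4 tape=zxzz[x]x__   (s3,x)→(s4,y,left)
state=s4 head=3 tape=zxz[z]yx__   (s4,z)→(s4,x,left)
state=s4 head=2 tape=zx[z]xyx__   (s4,z)→(s4,x,left)
state=s4 head=1 tape=z[x]xxyx__   (s4,x)→(s2,_,right)
state=s2 head=2 tape=z_[x]xyx__   (s2,x)→(s0,y,right)
state=s0 head=3 tape=z_y[x]yx__   (s0,x)→(s4,z,right)
state=s4 head=4 tape=z_yz[y]x__   (s4,y)→(s2,x,right)
state=s2 head=5 tape=z_yzx[x]__   (s2,x)→(s0,y,right)
state=s0 head=6 tape=z_yzxy[_]_   (s0,_)→(s1,y,right)
state=s1 head=7 tape=z_yzxyy[_]   (s1,_)→(s3,z,left)
state=s3 head=6 tape=z_yzxy[y]z
The non-blank tape span at halt is z_yzxyyz.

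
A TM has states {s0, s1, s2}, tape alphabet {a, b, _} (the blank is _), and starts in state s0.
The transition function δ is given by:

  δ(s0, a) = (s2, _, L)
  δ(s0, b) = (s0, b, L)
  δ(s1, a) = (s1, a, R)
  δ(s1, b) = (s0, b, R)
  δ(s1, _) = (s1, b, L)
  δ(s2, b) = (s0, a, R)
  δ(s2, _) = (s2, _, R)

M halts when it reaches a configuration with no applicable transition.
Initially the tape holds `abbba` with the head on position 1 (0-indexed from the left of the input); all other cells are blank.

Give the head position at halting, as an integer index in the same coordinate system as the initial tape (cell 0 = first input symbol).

3

s0 | _a[b]bba   read b → write b, move L, go to s0
s0 | _[a]bbba   read a → write _, move L, go to s2
s2 | [_]_bbba   read _ → write _, move R, go to s2
s2 | _[_]bbba   read _ → write _, move R, go to s2
s2 | __[b]bba   read b → write a, move R, go to s0
s0 | __a[b]ba   read b → write b, move L, go to s0
s0 | __[a]bba   read a → write _, move L, go to s2
s2 | _[_]_bba   read _ → write _, move R, go to s2
s2 | __[_]bba   read _ → write _, move R, go to s2
s2 | ___[b]ba   read b → write a, move R, go to s0
s0 | ___a[b]a   read b → write b, move L, go to s0
s0 | ___[a]ba   read a → write _, move L, go to s2
s2 | __[_]_ba   read _ → write _, move R, go to s2
s2 | ___[_]ba   read _ → write _, move R, go to s2
s2 | ____[b]a   read b → write a, move R, go to s0
s0 | ____a[a]   read a → write _, move L, go to s2
s2 | ____[a]_
At halt the head is at cell 3.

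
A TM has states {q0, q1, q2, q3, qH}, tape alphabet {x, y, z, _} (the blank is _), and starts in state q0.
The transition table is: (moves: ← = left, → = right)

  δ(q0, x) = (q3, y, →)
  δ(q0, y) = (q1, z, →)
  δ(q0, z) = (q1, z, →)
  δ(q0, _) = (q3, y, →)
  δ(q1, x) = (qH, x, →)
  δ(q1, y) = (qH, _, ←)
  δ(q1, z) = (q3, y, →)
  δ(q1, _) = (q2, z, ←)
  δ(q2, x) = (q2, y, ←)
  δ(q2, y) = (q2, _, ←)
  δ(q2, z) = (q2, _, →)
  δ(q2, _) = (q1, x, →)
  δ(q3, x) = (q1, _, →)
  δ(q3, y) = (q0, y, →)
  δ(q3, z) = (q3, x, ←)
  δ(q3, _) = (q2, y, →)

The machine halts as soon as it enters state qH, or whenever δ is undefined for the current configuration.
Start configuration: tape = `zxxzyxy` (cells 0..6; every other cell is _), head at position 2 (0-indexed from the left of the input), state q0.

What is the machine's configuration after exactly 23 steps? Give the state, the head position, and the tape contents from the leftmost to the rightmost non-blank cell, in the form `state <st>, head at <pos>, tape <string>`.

q0 | zx[x]zyxy____   read x → write y, move →, go to q3
q3 | zxy[z]yxy____   read z → write x, move ←, go to q3
q3 | zx[y]xyxy____   read y → write y, move →, go to q0
q0 | zxy[x]yxy____   read x → write y, move →, go to q3
q3 | zxyy[y]xy____   read y → write y, move →, go to q0
q0 | zxyyy[x]y____   read x → write y, move →, go to q3
q3 | zxyyyy[y]____   read y → write y, move →, go to q0
q0 | zxyyyyy[_]___   read _ → write y, move →, go to q3
q3 | zxyyyyyy[_]__   read _ → write y, move →, go to q2
q2 | zxyyyyyyy[_]_   read _ → write x, move →, go to q1
q1 | zxyyyyyyyx[_]   read _ → write z, move ←, go to q2
q2 | zxyyyyyyy[x]z   read x → write y, move ←, go to q2
q2 | zxyyyyyy[y]yz   read y → write _, move ←, go to q2
q2 | zxyyyyy[y]_yz   read y → write _, move ←, go to q2
q2 | zxyyyy[y]__yz   read y → write _, move ←, go to q2
q2 | zxyyy[y]___yz   read y → write _, move ←, go to q2
q2 | zxyy[y]____yz   read y → write _, move ←, go to q2
q2 | zxy[y]_____yz   read y → write _, move ←, go to q2
q2 | zx[y]______yz   read y → write _, move ←, go to q2
q2 | z[x]_______yz   read x → write y, move ←, go to q2
q2 | [z]y_______yz   read z → write _, move →, go to q2
q2 | _[y]_______yz   read y → write _, move ←, go to q2
q2 | [_]________yz   read _ → write x, move →, go to q1
q1 | x[_]_______yz
After 23 steps: state q1, head at 1, tape x________yz.

state q1, head at 1, tape x________yz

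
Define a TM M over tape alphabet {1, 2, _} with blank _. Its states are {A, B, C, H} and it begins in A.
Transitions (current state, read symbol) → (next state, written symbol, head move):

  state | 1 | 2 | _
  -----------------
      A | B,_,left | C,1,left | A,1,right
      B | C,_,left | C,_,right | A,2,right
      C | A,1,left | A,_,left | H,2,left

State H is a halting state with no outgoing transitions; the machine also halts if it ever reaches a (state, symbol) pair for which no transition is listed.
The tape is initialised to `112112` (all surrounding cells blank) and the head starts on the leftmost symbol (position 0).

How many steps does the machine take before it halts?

19

A | _____[1]12112   read 1 → write _, move left, go to B
B | ____[_]_12112   read _ → write 2, move right, go to A
A | ____2[_]12112   read _ → write 1, move right, go to A
A | ____21[1]2112   read 1 → write _, move left, go to B
B | ____2[1]_2112   read 1 → write _, move left, go to C
C | ____[2]__2112   read 2 → write _, move left, go to A
A | ___[_]___2112   read _ → write 1, move right, go to A
A | ___1[_]__2112   read _ → write 1, move right, go to A
A | ___11[_]_2112   read _ → write 1, move right, go to A
A | ___111[_]2112   read _ → write 1, move right, go to A
A | ___1111[2]112   read 2 → write 1, move left, go to C
C | ___111[1]1112   read 1 → write 1, move left, go to A
A | ___11[1]11112   read 1 → write _, move left, go to B
B | ___1[1]_11112   read 1 → write _, move left, go to C
C | ___[1]__11112   read 1 → write 1, move left, go to A
A | __[_]1__11112   read _ → write 1, move right, go to A
A | __1[1]__11112   read 1 → write _, move left, go to B
B | __[1]___11112   read 1 → write _, move left, go to C
C | _[_]____11112   read _ → write 2, move left, go to H
H | [_]2____11112
M halts after 19 transitions.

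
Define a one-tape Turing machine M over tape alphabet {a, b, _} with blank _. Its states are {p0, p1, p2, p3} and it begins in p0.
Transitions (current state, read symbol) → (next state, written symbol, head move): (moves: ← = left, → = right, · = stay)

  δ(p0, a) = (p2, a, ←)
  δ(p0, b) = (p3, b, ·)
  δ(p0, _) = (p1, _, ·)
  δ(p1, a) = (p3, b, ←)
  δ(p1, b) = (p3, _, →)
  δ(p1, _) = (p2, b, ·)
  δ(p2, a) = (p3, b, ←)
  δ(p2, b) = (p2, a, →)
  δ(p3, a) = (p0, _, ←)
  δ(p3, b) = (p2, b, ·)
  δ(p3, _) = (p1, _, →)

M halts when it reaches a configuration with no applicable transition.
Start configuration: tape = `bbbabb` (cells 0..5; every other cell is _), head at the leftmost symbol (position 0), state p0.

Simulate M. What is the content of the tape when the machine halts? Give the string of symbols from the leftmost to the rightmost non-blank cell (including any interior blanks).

a__bbb

p0 | _[b]bbabb   read b → write b, move ·, go to p3
p3 | _[b]bbabb   read b → write b, move ·, go to p2
p2 | _[b]bbabb   read b → write a, move →, go to p2
p2 | _a[b]babb   read b → write a, move →, go to p2
p2 | _aa[b]abb   read b → write a, move →, go to p2
p2 | _aaa[a]bb   read a → write b, move ←, go to p3
p3 | _aa[a]bbb   read a → write _, move ←, go to p0
p0 | _a[a]_bbb   read a → write a, move ←, go to p2
p2 | _[a]a_bbb   read a → write b, move ←, go to p3
p3 | [_]ba_bbb   read _ → write _, move →, go to p1
p1 | _[b]a_bbb   read b → write _, move →, go to p3
p3 | __[a]_bbb   read a → write _, move ←, go to p0
p0 | _[_]__bbb   read _ → write _, move ·, go to p1
p1 | _[_]__bbb   read _ → write b, move ·, go to p2
p2 | _[b]__bbb   read b → write a, move →, go to p2
p2 | _a[_]_bbb
The non-blank tape span at halt is a__bbb.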